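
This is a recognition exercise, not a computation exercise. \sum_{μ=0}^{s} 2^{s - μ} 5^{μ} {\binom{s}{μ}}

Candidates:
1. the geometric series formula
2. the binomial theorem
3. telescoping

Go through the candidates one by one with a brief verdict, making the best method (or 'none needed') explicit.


Best approach: the binomial theorem — binomial coefficients against complementary powers of 5 and 2: recognize the binomial expansion and resum.
- the geometric series formula — there is no constant term-to-term ratio.
- the binomial theorem: yes, a natural case for it.
- telescoping: as presented, consecutive terms share no shifted copy to cancel against — no rewrite is on display to change that.


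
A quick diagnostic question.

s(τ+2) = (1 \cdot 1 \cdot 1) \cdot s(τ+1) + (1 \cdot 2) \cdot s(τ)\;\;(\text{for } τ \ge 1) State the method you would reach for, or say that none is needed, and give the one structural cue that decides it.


Diagnosis: the characteristic-root method — because shifting τ leaves the equation's coefficients unchanged, exponential trials reduce it to algebra.


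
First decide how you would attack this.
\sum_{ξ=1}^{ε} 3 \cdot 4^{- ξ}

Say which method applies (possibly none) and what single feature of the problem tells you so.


Method: the geometric series formula — consecutive terms stand in a fixed index-free ratio — the geometric sum formula closes it.


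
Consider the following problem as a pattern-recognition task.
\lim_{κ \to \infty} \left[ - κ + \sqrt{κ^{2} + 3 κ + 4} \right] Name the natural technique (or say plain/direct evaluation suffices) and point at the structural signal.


Diagnosis: conjugate multiplication — two divergent pieces with a minus sign between them and a radical in the mix: rationalize \sqrt{κ^{2} + 3 κ + 4} - κ before any limit law applies.


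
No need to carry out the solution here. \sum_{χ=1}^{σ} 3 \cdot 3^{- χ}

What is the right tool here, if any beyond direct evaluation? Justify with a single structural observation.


Verdict: the geometric series formula — consecutive terms stand in a fixed index-free ratio — the geometric sum formula closes it.


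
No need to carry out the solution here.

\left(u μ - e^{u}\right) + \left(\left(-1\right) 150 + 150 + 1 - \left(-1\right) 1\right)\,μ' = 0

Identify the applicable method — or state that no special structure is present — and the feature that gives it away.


Best approach: a linear integrating factor — the unknown enters only to the first power against a nonzero forcing term — the integrating-factor template applies directly.


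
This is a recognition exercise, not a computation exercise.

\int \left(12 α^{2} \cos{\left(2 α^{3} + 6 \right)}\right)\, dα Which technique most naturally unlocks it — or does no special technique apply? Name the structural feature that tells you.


Technique: u-substitution — 12 α^{2} matches the derivative of 2 α^{3} + 6 up to a constant; with u = 2 α^{3} + 6 the whole integrand folds into a function of u alone.


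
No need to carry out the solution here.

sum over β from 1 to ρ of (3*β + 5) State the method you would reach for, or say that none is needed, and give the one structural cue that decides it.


Technique: no special technique — with only polynomial terms in β present, the classical sum-of-powers identities are all you need.


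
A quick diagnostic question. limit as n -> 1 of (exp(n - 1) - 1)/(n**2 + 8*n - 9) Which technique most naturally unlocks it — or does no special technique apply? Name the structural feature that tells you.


Verdict: l'Hôpital's rule (0/0) — both numerator and denominator vanish at 1: the genuine 0/0 indeterminate that l'Hôpital exists for. One could equally expand both pieces locally and compare leading terms; the rule does that in one stroke.


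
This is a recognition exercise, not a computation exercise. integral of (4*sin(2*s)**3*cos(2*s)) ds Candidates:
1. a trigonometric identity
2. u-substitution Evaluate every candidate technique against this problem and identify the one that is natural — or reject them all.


Method: u-substitution — collected, the integrand has one factor that is, up to a constant, the derivative of an inner expression the rest depends on — substitute for that inner expression.
- a trigonometric identity: neither the even-power reduction nor the product-to-sum identity applies to this structure.
- u-substitution: a fit — the right tool for this form.


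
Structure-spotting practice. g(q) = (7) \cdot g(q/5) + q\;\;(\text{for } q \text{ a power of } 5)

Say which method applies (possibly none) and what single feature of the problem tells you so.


Verdict: the master substitution — the argument contracts 5-fold per step: reindex q exponentially and solve the linear recurrence in the new index.


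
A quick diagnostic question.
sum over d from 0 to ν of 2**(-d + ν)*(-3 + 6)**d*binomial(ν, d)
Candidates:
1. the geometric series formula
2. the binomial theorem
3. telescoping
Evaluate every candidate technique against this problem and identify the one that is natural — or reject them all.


Best approach: the binomial theorem — terms weighting binomial(ν, d) against matched powers of (-3 + 6) and 2 reassemble into ((-3 + 6) + 2)^ν by the binomial theorem.
- the geometric series formula — consecutive terms are not related by a fixed multiplier.
- the binomial theorem — applicable, and directly so.
- telescoping — the summand is not presented as a shifted difference — a telescoping rewrite may exist, but the displayed structure does not offer one.


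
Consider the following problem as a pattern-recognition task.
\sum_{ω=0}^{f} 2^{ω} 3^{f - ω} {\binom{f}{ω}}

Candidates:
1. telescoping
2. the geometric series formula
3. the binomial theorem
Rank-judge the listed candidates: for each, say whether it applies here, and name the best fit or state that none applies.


Verdict: the binomial theorem — terms weighting {\binom{f}{ω}} against matched powers of 2 and 3 reassemble into (2 + 3)^f by the binomial theorem.
- telescoping — the summand is not presented as a shifted difference — a telescoping rewrite may exist, but the displayed structure does not offer one.
- the geometric series formula — the term-to-term ratio changes with the index, so the geometric formula cannot close it.
- the binomial theorem: yes, a natural case for it.


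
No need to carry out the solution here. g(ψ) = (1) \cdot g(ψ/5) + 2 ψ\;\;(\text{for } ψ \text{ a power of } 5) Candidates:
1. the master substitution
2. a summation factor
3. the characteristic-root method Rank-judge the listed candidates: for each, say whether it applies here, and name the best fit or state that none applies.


Best approach: the master substitution — the argument contracts 5-fold per step: reindex ψ exponentially and solve the linear recurrence in the new index.
- the master substitution: yes — fits the structure here.
- a summation factor — the recursion divides its index rather than shifting it — there is no previous-term chain for a summation factor to telescope.
- the characteristic-root method: a divided-index call is not the fixed-shift linear shape that characteristic roots solve.


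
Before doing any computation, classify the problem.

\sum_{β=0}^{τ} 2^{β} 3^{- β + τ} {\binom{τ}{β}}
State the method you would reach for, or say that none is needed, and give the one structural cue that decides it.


Best approach: the binomial theorem — the summand is term β of a binomial expansion in 2 and 3; the whole sum is a single power.


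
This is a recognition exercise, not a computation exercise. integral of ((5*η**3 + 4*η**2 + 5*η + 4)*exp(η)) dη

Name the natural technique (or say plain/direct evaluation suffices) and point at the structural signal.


Verdict: integration by parts — the integrand splits as 5*η**3 + 4*η**2 + 5*η + 4 times exp(η) — repeatedly differentiating the polynomial part kills it, which is the parts ladder.


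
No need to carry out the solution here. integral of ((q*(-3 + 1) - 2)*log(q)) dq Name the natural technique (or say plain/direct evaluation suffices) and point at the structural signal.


Method: integration by parts — take log(q) as the piece to differentiate: what remains is a power-rule integral in disguise.


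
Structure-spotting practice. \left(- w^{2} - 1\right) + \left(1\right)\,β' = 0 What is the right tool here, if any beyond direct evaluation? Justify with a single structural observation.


Method: no special technique — the slope is a function of w alone, so integrate both sides directly.


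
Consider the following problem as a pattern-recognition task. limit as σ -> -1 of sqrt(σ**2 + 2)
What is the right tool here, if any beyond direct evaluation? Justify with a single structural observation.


Verdict: no special technique — no vanishing denominator and no indeterminate clash at the point — evaluation is immediate.


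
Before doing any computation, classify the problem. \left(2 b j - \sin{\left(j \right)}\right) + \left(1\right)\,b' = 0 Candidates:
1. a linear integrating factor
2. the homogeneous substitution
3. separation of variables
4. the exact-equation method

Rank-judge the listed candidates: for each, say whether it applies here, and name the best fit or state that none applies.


Best approach: a linear integrating factor — linear in the unknown with genuine forcing: multiply through by the exponential of the integrated coefficient and the left side closes into one derivative.
- a linear integrating factor: yes — fits the structure here.
- the homogeneous substitution: rescaling both variables together changes the slope, so no ratio substitution collapses it.
- separation of variables: no algebra isolates the independent variable on one side and the unknown on the other.
- the exact-equation method: no potential function has this form as its differential, as written.


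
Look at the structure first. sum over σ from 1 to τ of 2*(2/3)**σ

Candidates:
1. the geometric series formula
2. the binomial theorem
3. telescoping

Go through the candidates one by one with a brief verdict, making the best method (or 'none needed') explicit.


Technique: the geometric series formula — each term is 2/3 times the previous one, so the geometric-series formula applies directly.
- the geometric series formula: yes, a natural case for it.
- the binomial theorem: the terms lack the binomial-coefficient-weighted complementary-power pattern of an expansion.
- telescoping — the terms as presented offer no neighboring cancellation — a telescoping rewrite may exist, but the displayed structure does not hand one over.


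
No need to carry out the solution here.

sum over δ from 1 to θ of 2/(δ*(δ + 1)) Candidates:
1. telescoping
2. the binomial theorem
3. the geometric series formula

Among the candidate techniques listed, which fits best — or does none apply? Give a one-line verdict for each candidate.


Verdict: telescoping — 2/(δ*(δ + 1)) hides a difference of shifted reciprocals — decompose it and the middle of the sum vanishes.
- telescoping: applies; the problem has the shape this method handles.
- the binomial theorem: there is no pair of bases whose matched powers would reassemble into a single binomial power.
- the geometric series formula — consecutive terms are not related by a fixed multiplier.


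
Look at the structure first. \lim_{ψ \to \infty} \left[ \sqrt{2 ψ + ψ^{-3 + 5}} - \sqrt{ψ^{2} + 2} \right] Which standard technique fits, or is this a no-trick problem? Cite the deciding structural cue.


Best approach: conjugate multiplication — two divergent pieces with a minus sign between them and a radical in the mix: rationalize \sqrt{2 ψ + ψ^{-3 + 5}} - \sqrt{ψ^{2} + 2} before any limit law applies.


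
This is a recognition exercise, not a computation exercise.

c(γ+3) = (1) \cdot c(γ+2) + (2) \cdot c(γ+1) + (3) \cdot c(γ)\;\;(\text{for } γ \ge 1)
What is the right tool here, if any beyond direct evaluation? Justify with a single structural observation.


Diagnosis: the characteristic-root method — the recurrence is linear and homogeneous with constant coefficients, so the ansatz r^γ turns it into a polynomial equation for r.


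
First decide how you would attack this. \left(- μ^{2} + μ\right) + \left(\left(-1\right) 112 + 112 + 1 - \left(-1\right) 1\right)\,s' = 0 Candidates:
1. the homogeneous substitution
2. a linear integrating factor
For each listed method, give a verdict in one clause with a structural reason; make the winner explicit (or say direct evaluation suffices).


Diagnosis: no special technique — with s absent the equation is not coupled at all: direct integration in μ.
- the homogeneous substitution: rescaling both variables together changes the slope, so no ratio substitution collapses it.
- a linear integrating factor — with the unknown absent the integrating factor is a formality; direct integration is the working structure.


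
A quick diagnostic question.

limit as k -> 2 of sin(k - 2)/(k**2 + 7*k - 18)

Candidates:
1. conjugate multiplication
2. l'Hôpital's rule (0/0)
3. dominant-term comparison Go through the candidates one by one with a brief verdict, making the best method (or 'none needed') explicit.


Method: l'Hôpital's rule (0/0) — numerator and denominator both vanish at 2 — a genuine 0/0 form, which is exactly when l'Hôpital applies. Known elementary limits would finish this too — the rule just bypasses the case analysis.
- conjugate multiplication: no divergent radical difference is present for a conjugate pair to cancel.
- l'Hôpital's rule (0/0) — applies; the problem has the shape this method handles.
- dominant-term comparison — leading-power comparison does not apply to this form.


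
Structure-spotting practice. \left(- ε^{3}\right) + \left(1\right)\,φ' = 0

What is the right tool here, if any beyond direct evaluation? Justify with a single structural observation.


Method: no special technique — the slope is a function of ε alone, so integrate both sides directly.


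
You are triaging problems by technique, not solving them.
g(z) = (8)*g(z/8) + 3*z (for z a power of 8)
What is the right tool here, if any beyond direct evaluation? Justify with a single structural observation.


Method: the master substitution — the argument z/8 divides the index by 8; the standard z = 8^m substitution converts it to a constant-shift recurrence.


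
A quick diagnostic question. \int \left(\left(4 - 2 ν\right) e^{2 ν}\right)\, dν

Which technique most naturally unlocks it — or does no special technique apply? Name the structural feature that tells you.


Verdict: integration by parts — a polynomial factor 4 - 2 ν multiplies e^{2 ν}; differentiating 4 - 2 ν lowers its degree while e^{2 ν} integrates cleanly, so parts wins.


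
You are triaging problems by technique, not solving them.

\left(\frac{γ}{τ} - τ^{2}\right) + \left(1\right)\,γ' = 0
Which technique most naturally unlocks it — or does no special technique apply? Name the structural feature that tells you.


Method: a linear integrating factor — linear in the unknown with genuine forcing: multiply through by the exponential of the integrated coefficient and the left side closes into one derivative.


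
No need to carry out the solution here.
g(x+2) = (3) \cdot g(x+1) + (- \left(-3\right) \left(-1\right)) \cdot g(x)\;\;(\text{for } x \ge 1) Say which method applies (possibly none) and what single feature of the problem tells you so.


Best approach: the characteristic-root method — try a geometric ansatz r^x: constant coefficients turn the recurrence into one polynomial equation in r.


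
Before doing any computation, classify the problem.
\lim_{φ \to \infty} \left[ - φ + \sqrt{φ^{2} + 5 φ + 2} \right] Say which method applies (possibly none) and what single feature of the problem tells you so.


Best approach: conjugate multiplication — turning the difference into a conjugate-rationalized ratio makes the limit readable.


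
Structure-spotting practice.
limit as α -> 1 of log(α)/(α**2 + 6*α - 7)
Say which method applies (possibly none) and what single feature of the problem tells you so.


Diagnosis: l'Hôpital's rule (0/0) — both numerator and denominator vanish at 1: the genuine 0/0 indeterminate that l'Hôpital exists for. A first-order expansion at the point is an equally standard path; the rule packages it.


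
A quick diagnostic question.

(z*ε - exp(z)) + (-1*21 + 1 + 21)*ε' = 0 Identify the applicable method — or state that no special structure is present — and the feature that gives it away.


Technique: a linear integrating factor — arrange it as ε' + z·ε = (the forcing term) and the integrating factor does the rest.


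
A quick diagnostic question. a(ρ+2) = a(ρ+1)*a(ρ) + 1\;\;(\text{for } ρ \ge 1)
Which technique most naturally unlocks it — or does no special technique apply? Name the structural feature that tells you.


Method: no special technique — the sequence value feeds back through itself nonlinearly — linear superposition fails, and every superposition-based closed form fails with it.


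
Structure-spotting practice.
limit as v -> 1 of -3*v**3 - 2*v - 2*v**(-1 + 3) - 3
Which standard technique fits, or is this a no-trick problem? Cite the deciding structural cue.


Technique: no special technique — no denominator vanishes and nothing blows up at 1: direct substitution is the whole computation.


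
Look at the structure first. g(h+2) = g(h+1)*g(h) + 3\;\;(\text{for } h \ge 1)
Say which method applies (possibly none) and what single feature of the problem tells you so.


Best approach: no special technique — the recurrence is nonlinear in the sequence values; study it directly, no linear machinery applies.


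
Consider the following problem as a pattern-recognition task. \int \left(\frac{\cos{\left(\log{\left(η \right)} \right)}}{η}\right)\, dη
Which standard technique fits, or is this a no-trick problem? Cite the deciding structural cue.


Method: u-substitution — viewed as a product, the integrand is a composition evaluated at \log{\left(η \right)} times (a constant multiple of) that inner expression's derivative, so u = \log{\left(η \right)} makes it elementary.


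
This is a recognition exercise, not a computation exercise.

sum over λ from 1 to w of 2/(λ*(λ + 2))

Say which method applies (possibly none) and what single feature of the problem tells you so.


Method: telescoping — rewrite 2/(λ*(λ + 2)) as simple fractions and successive terms eat each other — only the edges survive.


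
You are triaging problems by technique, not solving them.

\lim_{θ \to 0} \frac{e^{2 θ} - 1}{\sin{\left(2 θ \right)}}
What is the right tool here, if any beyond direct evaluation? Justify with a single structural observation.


Technique: l'Hôpital's rule (0/0) — plug in 0: top and bottom both hit zero, so differentiate each and retry. One could equally expand both pieces locally and compare leading terms; the rule does that in one stroke.


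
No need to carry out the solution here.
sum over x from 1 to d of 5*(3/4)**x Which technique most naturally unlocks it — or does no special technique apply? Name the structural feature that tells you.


Technique: the geometric series formula — each summand is the previous one scaled by 3/4; that constant multiplier is itself the geometric structure.


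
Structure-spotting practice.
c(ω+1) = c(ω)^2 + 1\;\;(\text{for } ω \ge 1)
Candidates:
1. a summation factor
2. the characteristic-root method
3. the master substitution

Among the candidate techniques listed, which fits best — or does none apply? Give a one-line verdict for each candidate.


Best approach: no special technique — the update rule curves (it is not linear in the unknown sequence), so no superposition-based closed form attaches — iterate or study it directly.
- a summation factor: the recursion is nonlinear — outside the first-order linear family a summation factor addresses.
- the characteristic-root method: the recursion is nonlinear in the sequence values, so no linear-modes ansatz applies.
- the master substitution — the recursion steps by a constant offset, so exponential reindexing is pointless.


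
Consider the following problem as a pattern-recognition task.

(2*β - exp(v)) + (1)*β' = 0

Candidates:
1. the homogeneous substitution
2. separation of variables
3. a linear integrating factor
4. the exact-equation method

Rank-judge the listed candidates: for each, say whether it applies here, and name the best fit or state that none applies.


Best approach: a linear integrating factor — linear in the unknown with genuine forcing: multiply through by the exponential of the integrated coefficient and the left side closes into one derivative.
- the homogeneous substitution: the slope changes under joint rescaling, failing the degree-zero test.
- separation of variables — the two dependences do not factor apart.
- a linear integrating factor — yes — fits the structure here.
- the exact-equation method — the cross partial derivatives disagree, so no single potential exists.


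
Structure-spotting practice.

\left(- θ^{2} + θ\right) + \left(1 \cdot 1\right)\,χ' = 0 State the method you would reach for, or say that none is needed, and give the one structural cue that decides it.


Technique: no special technique — solved for the derivative, χ never appears on the right — this is a direct integration in θ, not a differential-equations problem at heart.


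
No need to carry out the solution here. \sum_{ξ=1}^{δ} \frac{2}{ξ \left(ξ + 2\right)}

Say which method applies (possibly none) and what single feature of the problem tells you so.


Best approach: telescoping — poles of \frac{2}{ξ \left(ξ + 2\right)} differ by an integer, the telltale of a telescoping partial-fraction sum.


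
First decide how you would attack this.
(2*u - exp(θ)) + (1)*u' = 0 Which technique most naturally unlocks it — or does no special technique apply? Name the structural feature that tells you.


Method: a linear integrating factor — u appears only to the first power with coefficient 2 — the classic integrating-factor setup.


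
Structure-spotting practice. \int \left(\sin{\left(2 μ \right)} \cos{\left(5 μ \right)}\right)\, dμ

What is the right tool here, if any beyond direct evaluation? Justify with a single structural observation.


Best approach: a trigonometric identity — cross-frequency products like \sin{\left(2 μ \right)} \cos{\left(5 μ \right)} are the textbook product-to-sum case — the identity converts them to directly integrable sinusoids.


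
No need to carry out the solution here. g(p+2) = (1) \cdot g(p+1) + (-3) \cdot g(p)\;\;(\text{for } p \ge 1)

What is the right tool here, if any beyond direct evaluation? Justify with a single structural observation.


Verdict: the characteristic-root method — fixed numeric weights on consecutive terms and no forcing term added: the root method in its home territory.


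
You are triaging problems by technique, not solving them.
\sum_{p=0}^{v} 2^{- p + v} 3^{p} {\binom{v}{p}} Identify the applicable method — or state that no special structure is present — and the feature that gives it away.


Best approach: the binomial theorem — {\binom{v}{p}} weighting matched powers of 3 and 2 is the expanded form of (3 + 2)^v — fold it back up.


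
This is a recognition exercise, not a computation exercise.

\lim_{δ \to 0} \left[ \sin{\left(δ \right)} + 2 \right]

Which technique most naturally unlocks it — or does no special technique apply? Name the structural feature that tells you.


Verdict: no special technique — the expression is continuous at the evaluation point — substitute directly; no indeterminate form appears.


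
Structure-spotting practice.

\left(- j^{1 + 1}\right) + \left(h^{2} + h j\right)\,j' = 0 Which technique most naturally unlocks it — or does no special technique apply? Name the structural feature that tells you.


Verdict: the homogeneous substitution — the slope's numerator and denominator share total degree; set v = j/h and the equation drops to separable form. With the right rearrangement (exchanging the roles of the variables where needed), this also fits a Bernoulli template; the homogeneous substitution reads the structure directly.


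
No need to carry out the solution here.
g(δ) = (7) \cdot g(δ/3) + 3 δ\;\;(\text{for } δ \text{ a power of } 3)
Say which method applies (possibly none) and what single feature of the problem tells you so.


Method: the master substitution — the argument contracts 3-fold per step: reindex δ exponentially and solve the linear recurrence in the new index.


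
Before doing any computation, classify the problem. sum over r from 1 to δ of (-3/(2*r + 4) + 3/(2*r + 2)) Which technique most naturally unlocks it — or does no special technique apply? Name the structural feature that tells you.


Verdict: telescoping — difference-of-shifts structure (each term adds 3/(2*r + 2), then subtracts its one-index-advanced value, which the following term adds back) leaves only the first and last pieces standing.


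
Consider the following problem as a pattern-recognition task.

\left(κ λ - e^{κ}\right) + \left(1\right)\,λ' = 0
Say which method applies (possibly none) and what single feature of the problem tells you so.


Best approach: a linear integrating factor — first power of λ, nonzero forcing: the integrating-factor recipe applies verbatim with p = κ.


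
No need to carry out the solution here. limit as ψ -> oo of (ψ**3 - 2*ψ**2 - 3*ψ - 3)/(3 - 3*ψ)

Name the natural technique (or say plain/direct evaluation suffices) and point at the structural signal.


Diagnosis: dominant-term comparison — divide through by the highest power of ψ; every lower-order term dies and the dominant terms decide the limit. Viewed as a single quotient this is an ∞/∞ form — an at-infinity application of l'Hôpital's rule would also resolve it; comparing leading growth reads the answer without differentiating.


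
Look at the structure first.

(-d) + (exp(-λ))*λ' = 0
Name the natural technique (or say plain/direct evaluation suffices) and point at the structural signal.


Best approach: separation of variables — solved for the derivative, the right side splits multiplicatively into a function of each variable alone — divide and integrate each side. An exactness check succeeds on this form as well — separation and the potential function arrive at the same answer, separation more directly.


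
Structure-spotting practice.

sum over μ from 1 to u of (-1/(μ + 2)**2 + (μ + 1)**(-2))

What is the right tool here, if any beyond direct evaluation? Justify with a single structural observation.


Diagnosis: telescoping — the generic term is a one-step difference of (μ + 1)**(-2), so partial sums shortcut to endpoint evaluation.


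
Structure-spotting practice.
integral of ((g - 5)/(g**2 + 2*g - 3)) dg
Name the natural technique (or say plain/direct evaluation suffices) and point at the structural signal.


Verdict: partial fractions — once g**2 + 2*g - 3 is factored, each root contributes a simple-fraction term; integrate them one at a time.


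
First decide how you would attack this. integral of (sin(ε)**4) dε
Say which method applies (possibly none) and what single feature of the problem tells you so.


Verdict: a trigonometric identity — an even power like sin(ε)**4 flattens under the half-angle identity into first-degree cosines you can integrate directly.


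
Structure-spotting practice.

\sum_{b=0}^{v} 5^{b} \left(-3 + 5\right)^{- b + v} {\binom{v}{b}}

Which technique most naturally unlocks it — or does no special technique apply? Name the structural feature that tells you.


Technique: the binomial theorem — {\binom{v}{b}} weighting matched powers of 5 and (-3 + 5) is the expanded form of (5 + (-3 + 5))^v — fold it back up.


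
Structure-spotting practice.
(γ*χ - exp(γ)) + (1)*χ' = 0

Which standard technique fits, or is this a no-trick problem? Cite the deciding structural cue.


Method: a linear integrating factor — linear in the unknown with genuine forcing: multiply through by the exponential of the integrated coefficient and the left side closes into one derivative.


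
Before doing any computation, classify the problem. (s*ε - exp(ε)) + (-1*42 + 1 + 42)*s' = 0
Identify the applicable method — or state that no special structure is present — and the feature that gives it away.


Method: a linear integrating factor — linear in the unknown with genuine forcing: multiply through by the exponential of the integrated coefficient and the left side closes into one derivative.


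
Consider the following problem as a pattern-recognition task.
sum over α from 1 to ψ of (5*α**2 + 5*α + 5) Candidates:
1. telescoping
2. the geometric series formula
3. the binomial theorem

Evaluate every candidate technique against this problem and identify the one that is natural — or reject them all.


Best approach: no special technique — with only polynomial terms in α present, the classical sum-of-powers identities are all you need.
- telescoping: neither a shifted-difference shape nor integer-spaced poles are present.
- the geometric series formula — the ratio of consecutive terms depends on the index.
- the binomial theorem — the summand does not match any term pattern of an expanded binomial power.


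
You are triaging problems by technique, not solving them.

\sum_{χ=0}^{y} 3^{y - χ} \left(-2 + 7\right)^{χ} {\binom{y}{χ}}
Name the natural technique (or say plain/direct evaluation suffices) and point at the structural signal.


Best approach: the binomial theorem — the binomial coefficients weight matched powers of (-2 + 7) and 3, which is exactly the expansion of a binomial power.


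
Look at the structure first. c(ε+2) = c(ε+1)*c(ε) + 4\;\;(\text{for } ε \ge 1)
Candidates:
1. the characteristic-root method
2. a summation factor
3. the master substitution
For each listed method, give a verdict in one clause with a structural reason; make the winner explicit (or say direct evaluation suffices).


Verdict: no special technique — once the recursion is nonlinear, characteristic roots, master substitutions, and summation factors are all off the table.
- the characteristic-root method — nonlinearity rules out exponential-mode superposition from the start.
- a summation factor: the recursion is nonlinear — outside the first-order linear family a summation factor addresses.
- the master substitution: the recursion shifts the index rather than dividing it.


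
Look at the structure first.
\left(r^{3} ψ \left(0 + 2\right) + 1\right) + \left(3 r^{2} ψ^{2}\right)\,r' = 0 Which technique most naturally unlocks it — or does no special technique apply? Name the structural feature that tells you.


Technique: the exact-equation method — equality of cross partials is the green light — assemble the potential function term by term.


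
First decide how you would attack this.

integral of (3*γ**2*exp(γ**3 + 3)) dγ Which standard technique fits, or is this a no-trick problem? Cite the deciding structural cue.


Method: u-substitution — structure check: outer function, inner expression γ**3 + 3, inner derivative as a factor — the classic u = γ**3 + 3 pattern.


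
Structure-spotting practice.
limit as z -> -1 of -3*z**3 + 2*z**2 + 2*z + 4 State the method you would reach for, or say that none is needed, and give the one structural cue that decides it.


Verdict: no special technique — the function is continuous at -1; evaluation is itself the limit, no machinery required.


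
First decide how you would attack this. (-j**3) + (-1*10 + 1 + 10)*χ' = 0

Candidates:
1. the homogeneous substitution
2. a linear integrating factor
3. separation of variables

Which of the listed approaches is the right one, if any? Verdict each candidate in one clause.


Best approach: no special technique — solved for the derivative, no χ appears — this is antidifferentiation in j wearing ODE clothing.
- the homogeneous substitution: the ratio substitution does not collapse this equation.
- a linear integrating factor: with the unknown absent the integrating factor is a formality; direct integration is the working structure.
- separation of variables — separation is only trivially available — with the unknown absent from the slope this is a direct integration, not a separation problem.


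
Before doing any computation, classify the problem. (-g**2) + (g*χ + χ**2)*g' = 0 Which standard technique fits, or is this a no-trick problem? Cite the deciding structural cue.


Best approach: the homogeneous substitution — the slope's numerator and denominator share total degree; set v = g/χ and the equation drops to separable form. Suitably rearranged — at times with the variables' roles exchanged — this doubles as a Bernoulli equation; the homogeneous reading needs no such setup.


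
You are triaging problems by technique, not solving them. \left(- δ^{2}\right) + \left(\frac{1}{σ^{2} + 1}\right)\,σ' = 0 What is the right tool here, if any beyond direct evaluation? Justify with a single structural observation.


Diagnosis: separation of variables — the derivative equals a pure function of δ (namely δ^{2}) times a pure function of σ (namely σ^{2} + 1); divide and integrate each side. The equation is exact as it stands too — a potential function exists — though separation reads the split structure directly.


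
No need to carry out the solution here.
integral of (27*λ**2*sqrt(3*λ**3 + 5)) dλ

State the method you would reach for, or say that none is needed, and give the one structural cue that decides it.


Best approach: u-substitution — the only nontrivial dependence routes through 3*λ**3 + 5, whose derivative supplies the leftover factor up to a constant multiple — u = 3*λ**3 + 5 flattens it.


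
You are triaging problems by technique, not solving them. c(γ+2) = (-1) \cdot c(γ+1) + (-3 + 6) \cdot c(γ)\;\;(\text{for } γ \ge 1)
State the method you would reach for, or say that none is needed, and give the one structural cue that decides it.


Best approach: the characteristic-root method — every coefficient is a fixed number and the forcing is zero — substitute r^γ and read off the root equation.


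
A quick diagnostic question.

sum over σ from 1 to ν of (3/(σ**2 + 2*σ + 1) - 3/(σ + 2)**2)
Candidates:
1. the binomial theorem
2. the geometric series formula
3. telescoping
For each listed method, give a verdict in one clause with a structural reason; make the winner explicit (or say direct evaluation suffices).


Best approach: telescoping — consecutive terms evaluate one function at adjacent indices (3/(σ**2 + 2*σ + 1) is its current value): one term's tail is the next term's head, so the chain collapses.
- the binomial theorem: there is no sum-raised-to-a-power identity hiding in these terms.
- the geometric series formula — no single multiplier carries one term to the next throughout the sum.
- telescoping — yes — fits the structure here.


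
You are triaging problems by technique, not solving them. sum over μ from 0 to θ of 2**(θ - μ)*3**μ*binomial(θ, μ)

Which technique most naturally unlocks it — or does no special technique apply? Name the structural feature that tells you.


Best approach: the binomial theorem — binomial coefficients against complementary powers of 3 and 2: recognize the binomial expansion and resum.


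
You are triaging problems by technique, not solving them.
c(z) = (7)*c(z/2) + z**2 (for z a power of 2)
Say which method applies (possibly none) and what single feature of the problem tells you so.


Technique: the master substitution — the argument z/2 divides the index by 2; the standard z = 2^m substitution converts it to a constant-shift recurrence.


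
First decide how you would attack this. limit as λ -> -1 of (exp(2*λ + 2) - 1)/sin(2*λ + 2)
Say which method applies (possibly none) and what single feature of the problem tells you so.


Best approach: l'Hôpital's rule (0/0) — numerator and denominator both vanish at -1 — a genuine 0/0 form, which is exactly when l'Hôpital applies. A first-order expansion at the point is an equally standard path; the rule packages it.


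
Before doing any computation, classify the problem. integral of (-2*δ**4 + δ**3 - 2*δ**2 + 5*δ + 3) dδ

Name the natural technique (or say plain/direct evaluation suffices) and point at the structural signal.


Technique: no special technique — a term-by-term power-rule job in δ; no substitution or rearrangement earns its keep here.


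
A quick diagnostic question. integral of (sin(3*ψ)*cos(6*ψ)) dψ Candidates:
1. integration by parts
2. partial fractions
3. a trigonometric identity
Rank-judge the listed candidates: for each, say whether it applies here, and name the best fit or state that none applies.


Diagnosis: a trigonometric identity — two sinusoids at different rates multiply in sin(3*ψ)*cos(6*ψ); the product-to-sum identity uncouples them.
- integration by parts: not the fit here: there is no polynomial factor to ladder down — parts can still close the trigonometric product by recursion, though the identity rewrite is the direct route.
- partial fractions: there is no rational-function structure to decompose.
- a trigonometric identity: applicable, and directly so.


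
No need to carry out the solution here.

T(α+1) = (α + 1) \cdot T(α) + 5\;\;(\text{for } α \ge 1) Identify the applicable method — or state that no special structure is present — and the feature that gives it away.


Method: a summation factor — because the multiplier α + 1 is index-dependent, divide through by its running product and sum the resulting differences.


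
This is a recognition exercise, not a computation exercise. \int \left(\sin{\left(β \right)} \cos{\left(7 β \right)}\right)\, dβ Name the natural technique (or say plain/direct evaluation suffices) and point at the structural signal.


Method: a trigonometric identity — distinct frequencies under one product (\sin{\left(β \right)} \cos{\left(7 β \right)}): the product-to-sum identity is the systematic route to an integrable form.


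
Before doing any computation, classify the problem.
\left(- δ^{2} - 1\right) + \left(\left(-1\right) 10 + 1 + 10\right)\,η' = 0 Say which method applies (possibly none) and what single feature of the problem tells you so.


Technique: no special technique — the slope is a pure function of δ; integrate both sides and be done.


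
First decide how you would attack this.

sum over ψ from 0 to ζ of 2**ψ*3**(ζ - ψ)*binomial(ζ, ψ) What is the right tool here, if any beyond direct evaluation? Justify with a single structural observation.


Technique: the binomial theorem — the summand is term ψ of a binomial expansion in 2 and 3; the whole sum is a single power.


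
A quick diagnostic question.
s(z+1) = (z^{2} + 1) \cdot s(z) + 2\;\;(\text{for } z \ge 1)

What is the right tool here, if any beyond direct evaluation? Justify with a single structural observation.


Diagnosis: a summation factor — with the index-dependent coefficient z^{2} + 1, dividing by the cumulative product turns the left side into a pure difference.


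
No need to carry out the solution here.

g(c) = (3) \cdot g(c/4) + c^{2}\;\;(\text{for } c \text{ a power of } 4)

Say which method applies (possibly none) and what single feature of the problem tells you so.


Best approach: the master substitution — the argument shrinks by the factor 4, so measure the index on a logarithmic scale and the recursion becomes a shift.
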